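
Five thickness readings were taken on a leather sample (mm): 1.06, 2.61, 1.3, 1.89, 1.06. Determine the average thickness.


1.58 mm


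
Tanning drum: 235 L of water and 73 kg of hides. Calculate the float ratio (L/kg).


3.2

Float ratio = water / hide weight
Ratio = 235 / 73 = 3.2


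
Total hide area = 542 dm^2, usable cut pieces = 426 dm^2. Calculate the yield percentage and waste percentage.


Yield = 78.6%
Waste = 21.4%


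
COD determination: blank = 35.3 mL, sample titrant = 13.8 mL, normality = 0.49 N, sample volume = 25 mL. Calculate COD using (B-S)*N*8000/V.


COD = (35.3 - 13.8) x 0.49 x 8000 / 25
COD = 21.5 x 0.49 x 8000 / 25
COD = 3371.2 mg/L


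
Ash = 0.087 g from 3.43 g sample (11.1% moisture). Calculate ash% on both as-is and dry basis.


As-is ash = 2.54%
Dry-basis ash = 2.85%


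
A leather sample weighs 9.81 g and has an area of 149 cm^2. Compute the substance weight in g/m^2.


Substance weight = mass / area x 10000
SW = 9.81 / 149 x 10000
SW = 658.4 g/m^2


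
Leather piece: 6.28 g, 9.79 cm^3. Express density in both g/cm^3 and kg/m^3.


0.641 g/cm^3
641 kg/m^3

Density = 6.28 / 9.79 = 0.641 g/cm^3
Convert: 0.641 x 1000 = 641 kg/m^3


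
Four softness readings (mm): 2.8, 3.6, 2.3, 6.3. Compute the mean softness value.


Sum = 2.8 + 3.6 + 2.3 + 6.3
Mean = 15.0 / 4 = 3.75 mm


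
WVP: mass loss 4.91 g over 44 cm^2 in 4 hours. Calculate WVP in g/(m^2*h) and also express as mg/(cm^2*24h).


WVP = 4.91 / (44 x 4) x 10000 = 278.98 g/(m^2*h)
Mass loss in mg = 4.91 x 1000 = 4910 mg
Per cm^2 per 24h in mg: 4910 x 24 / (44 x 4) = 117840 / 176 = 669.55 mg/(cm^2*24h)


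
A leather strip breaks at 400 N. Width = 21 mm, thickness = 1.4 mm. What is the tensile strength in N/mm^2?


13.61 N/mm^2

Cross-sectional area = 21 x 1.4 = 29.4 mm^2
Tensile strength = 400 / 29.4 = 13.61 N/mm^2


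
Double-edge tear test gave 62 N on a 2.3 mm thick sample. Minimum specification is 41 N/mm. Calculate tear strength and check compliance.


Tear strength = 27.0 N/mm
Compliant: No


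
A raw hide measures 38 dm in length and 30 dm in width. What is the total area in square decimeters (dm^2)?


Area = length x width
Area = 38 x 30 = 1140 dm^2


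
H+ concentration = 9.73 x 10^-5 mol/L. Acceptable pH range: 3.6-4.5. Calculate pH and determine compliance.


pH = 4.01
Compliant: Yes


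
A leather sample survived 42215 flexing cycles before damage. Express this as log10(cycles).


log10(42215) = 4.63


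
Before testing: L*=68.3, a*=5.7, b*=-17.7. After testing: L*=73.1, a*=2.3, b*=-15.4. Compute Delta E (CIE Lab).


dL = 73.1 - 68.3 = 4.8
da = 2.3 - 5.7 = -3.4
db = -15.4 - (-17.7) = 2.3
dE = sqrt((4.8)^2 + (-3.4)^2 + (2.3)^2) = 6.32


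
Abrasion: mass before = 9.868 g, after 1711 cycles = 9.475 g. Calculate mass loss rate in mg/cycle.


Mass loss = 9.868 - 9.475 = 0.393 g
Rate = 0.393 / 1711 x 1000 = 0.230 mg/cycle


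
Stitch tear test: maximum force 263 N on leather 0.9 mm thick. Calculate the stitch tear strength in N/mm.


292.2 N/mm

Stitch tear strength = force / thickness
STS = 263 / 0.9 = 292.2 N/mm


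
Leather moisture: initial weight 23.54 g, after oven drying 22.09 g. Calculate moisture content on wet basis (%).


Moisture = 23.54 - 22.09 = 1.45 g
MC = 1.45 / 23.54 x 100 = 6.2%


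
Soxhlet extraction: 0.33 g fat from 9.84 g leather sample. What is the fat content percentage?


3.4%

Fat content = 0.33 / 9.84 x 100
Fat = 3.4%


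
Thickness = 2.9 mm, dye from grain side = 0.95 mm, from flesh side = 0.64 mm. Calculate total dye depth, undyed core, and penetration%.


Total dyed = 1.59 mm
Undyed core = 1.31 mm
Penetration = 54.8%

Total dyed = 0.95 + 0.64 = 1.59 mm
Undyed core = 2.9 - 1.59 = 1.31 mm
Penetration = 1.59 / 2.9 x 100 = 54.8%


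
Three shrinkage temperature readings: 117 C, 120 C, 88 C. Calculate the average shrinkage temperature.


108.3 C


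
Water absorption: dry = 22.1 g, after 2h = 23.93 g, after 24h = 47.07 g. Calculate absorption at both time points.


WA (2h) = (23.93 - 22.1) / 22.1 x 100 = 8.3%
WA (24h) = (47.07 - 22.1) / 22.1 x 100 = 113.0%


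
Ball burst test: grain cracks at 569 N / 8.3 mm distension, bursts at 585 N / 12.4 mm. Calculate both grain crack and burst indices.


Crack index = 68.6 N/mm
Burst index = 47.2 N/mm

Crack index = 569 / 8.3 = 68.6 N/mm
Burst index = 585 / 12.4 = 47.2 N/mm


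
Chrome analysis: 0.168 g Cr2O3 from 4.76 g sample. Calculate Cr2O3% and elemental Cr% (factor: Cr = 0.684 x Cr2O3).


Cr2O3 = 3.53%
Cr = 2.41%

Cr2O3% = 0.168 / 4.76 x 100 = 3.53%
Cr% = 3.53 x 0.684 = 2.41%


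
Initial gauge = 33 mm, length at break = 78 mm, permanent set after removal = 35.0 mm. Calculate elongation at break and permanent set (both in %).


Elongation at break = 136.4%
Permanent set = 6.1%

Elongation at break = (78 - 33) / 33 x 100 = 136.4%
Permanent set = (35.0 - 33) / 33 x 100 = 6.1%


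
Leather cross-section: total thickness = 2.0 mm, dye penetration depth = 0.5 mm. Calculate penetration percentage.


25.0%

Penetration% = 0.5 / 2.0 x 100
Penetration = 25.0%


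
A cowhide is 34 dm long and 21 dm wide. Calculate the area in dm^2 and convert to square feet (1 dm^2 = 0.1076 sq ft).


Area = 34 x 21 = 714 dm^2
Conversion: 714 x 0.1076 = 76.83 sq ft


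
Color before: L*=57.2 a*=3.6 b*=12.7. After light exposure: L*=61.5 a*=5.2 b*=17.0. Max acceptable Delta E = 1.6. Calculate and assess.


Delta E = 6.29
Passes: No

dL = 4.3, da = 1.6, db = 4.3
dE = sqrt((4.3)^2 + (1.6)^2 + (4.3)^2) = 6.29
Max = 1.6
Passes: No


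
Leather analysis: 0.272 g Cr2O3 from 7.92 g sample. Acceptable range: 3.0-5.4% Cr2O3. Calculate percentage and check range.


Cr2O3% = 0.272 / 7.92 x 100 = 3.43%
Acceptable range: 3.0 to 5.4%
Within range: Yes


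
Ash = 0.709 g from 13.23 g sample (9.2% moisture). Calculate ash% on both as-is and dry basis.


As-is ash% = 0.709 / 13.23 x 100 = 5.36%
Dry mass = 13.23 x (100 - 9.2) / 100 = 12.01284 g
Dry-basis ash% = 0.709 / 12.01284 x 100 = 5.90%


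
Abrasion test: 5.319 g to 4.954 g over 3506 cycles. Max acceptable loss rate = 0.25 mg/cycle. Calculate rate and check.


Rate = 0.104 mg/cycle
Passes: Yes

Loss = 5.319 - 4.954 = 0.365 g
Rate = 0.365 g / 3506 cycles x 1000 = 0.104 mg/cycle
Max = 0.25 mg/cycle
Passes: Yes


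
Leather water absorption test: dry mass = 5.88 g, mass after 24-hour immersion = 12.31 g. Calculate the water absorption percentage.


Water absorbed = 12.31 - 5.88 = 6.43 g
WA% = 6.43 / 5.88 x 100 = 109.4%


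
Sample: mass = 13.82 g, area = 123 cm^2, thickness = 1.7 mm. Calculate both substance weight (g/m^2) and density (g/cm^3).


SW = 13.82 / 123 x 10000 = 1123.6 g/m^2
Volume = 123 x 1.7 / 10 = 20.91 cm^3
Density = 13.82 / 20.91 = 0.661 g/cm^3


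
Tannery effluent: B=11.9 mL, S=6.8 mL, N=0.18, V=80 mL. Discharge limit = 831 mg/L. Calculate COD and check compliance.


COD = 91.8 mg/L
Compliant: Yes

COD = (11.9 - 6.8) x 0.18 x 8000 / 80 = 91.8 mg/L
Limit: 831 mg/L
Compliant: Yes


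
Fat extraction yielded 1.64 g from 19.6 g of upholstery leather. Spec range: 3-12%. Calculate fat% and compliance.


Fat% = 1.64 / 19.6 x 100 = 8.4%
Spec range: 3-12%
Compliant: Yes


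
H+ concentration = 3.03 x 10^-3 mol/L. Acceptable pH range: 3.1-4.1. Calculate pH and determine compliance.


pH = 2.52
Compliant: No

pH = -log10(3.03 x 10^-3) = 2.52
Range: 3.1 to 4.1
Compliant: No


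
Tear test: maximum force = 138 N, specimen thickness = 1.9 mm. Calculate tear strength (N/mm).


Tear strength = force / thickness
Tear = 138 / 1.9 = 72.6 N/mm


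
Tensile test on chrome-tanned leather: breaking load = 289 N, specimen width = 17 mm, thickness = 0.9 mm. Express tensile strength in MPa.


Cross-section = 17 x 0.9 = 15.3 mm^2
TS = 289 / 15.3 = 18.89 MPa
(1 N/mm^2 = 1 MPa)


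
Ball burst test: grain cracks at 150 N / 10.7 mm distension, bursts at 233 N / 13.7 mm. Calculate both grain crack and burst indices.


Crack index = 150 / 10.7 = 14.0 N/mm
Burst index = 233 / 13.7 = 17.0 N/mm


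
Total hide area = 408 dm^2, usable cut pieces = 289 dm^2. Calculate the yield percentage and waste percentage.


Yield = 70.8%
Waste = 29.2%


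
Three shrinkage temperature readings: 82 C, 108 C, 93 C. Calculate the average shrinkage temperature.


Average = (82 + 108 + 93) / 3
Average = 283 / 3 = 94.3 C


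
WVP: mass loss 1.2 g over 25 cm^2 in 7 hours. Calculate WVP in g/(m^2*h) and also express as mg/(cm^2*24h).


WVP = 68.57 g/(m^2*h)
Daily rate = 164.57 mg/(cm^2*24h)


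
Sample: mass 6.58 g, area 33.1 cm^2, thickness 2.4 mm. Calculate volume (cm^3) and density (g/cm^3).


Volume = 7.944 cm^3
Density = 0.828 g/cm^3

Thickness in cm = 2.4 / 10 = 0.24 cm
Volume = 33.1 x 0.24 = 7.944 cm^3
Density = 6.58 / 7.944 = 0.828 g/cm^3


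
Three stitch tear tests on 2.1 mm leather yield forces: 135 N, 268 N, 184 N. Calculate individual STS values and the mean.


STS1 = 135 / 2.1 = 64.3 N/mm
STS2 = 268 / 2.1 = 127.6 N/mm
STS3 = 184 / 2.1 = 87.6 N/mm
Mean = (64.3 + 127.6 + 87.6) / 3 = 93.2 N/mm


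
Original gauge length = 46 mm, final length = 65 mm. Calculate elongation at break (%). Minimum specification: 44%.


Extension = 65 - 46 = 19 mm
Elongation = 19 / 46 x 100 = 41.3%
Minimum required: 44%
Meets specification: No


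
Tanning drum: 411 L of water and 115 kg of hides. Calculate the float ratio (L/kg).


Float ratio = water / hide weight
Ratio = 411 / 115 = 3.6


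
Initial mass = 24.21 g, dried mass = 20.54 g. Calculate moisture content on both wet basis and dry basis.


Moisture lost = 24.21 - 20.54 = 3.67 g
Wet basis MC = 3.67 / 24.21 x 100 = 15.2%
Dry basis MC = 3.67 / 20.54 x 100 = 17.9%


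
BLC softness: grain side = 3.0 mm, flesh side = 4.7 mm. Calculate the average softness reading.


3.85 mm


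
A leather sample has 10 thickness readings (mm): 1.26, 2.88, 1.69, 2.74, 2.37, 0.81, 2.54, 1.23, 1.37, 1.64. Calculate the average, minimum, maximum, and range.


Sum = 18.53
Average = 18.53 / 10 = 1.85 mm
Minimum = 0.81 mm
Maximum = 2.88 mm
Range = 2.88 - 0.81 = 2.07 mm


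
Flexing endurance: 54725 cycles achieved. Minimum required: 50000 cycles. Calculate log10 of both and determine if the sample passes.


Achieved: log10 = 4.74
Required: log10 = 4.70
Passes: Yes

log10(54725) = 4.74
log10(50000) = 4.70
Passes: Yes


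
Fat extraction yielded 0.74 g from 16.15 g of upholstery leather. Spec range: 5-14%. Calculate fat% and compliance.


Fat content = 4.6%
Compliant: No

Fat% = 0.74 / 16.15 x 100 = 4.6%
Spec range: 5-14%
Compliant: No


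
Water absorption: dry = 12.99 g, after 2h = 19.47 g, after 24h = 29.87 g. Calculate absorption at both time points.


WA (2h) = (19.47 - 12.99) / 12.99 x 100 = 49.9%
WA (24h) = (29.87 - 12.99) / 12.99 x 100 = 129.9%


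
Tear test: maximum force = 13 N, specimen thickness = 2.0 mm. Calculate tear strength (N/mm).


Tear strength = force / thickness
Tear = 13 / 2.0 = 6.5 N/mm


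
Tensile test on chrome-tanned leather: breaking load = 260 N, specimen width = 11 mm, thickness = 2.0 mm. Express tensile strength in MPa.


Cross-section = 11 x 2.0 = 22.0 mm^2
TS = 260 / 22.0 = 11.82 MPa
(1 N/mm^2 = 1 MPa)


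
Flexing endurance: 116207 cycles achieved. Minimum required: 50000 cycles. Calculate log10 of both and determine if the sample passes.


log10(116207) = 5.07
log10(50000) = 4.70
Passes: Yes


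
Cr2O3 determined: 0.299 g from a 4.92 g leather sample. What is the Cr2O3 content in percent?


Cr2O3% = 0.299 / 4.92 x 100
Cr2O3% = 6.08%


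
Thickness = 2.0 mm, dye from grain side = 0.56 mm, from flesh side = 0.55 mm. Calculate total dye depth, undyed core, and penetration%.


Total dyed = 1.11 mm
Undyed core = 0.89 mm
Penetration = 55.5%


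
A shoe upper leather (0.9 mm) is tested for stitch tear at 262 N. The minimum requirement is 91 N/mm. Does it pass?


STS = 291.1 N/mm
Passes: Yes


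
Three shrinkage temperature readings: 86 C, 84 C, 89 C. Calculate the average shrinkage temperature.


Average = (86 + 84 + 89) / 3
Average = 259 / 3 = 86.3 C


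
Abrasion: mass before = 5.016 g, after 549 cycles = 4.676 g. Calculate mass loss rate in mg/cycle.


0.619 mg/cycle

Mass loss = 5.016 - 4.676 = 0.340 g
Rate = 0.340 / 549 x 1000 = 0.619 mg/cycle


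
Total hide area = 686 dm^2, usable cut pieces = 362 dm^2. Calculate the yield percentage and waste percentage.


Yield = 362 / 686 x 100 = 52.8%
Waste = 686 - 362 = 324 dm^2
Waste% = 100 - 52.8 = 47.2%


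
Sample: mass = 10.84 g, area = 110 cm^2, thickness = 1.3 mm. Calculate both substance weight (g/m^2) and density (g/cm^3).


SW = 10.84 / 110 x 10000 = 985.5 g/m^2
Volume = 110 x 1.3 / 10 = 14.30 cm^3
Density = 10.84 / 14.30 = 0.758 g/cm^3


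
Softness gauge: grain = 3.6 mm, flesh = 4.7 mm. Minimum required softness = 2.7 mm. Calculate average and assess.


Average softness = 4.15 mm
Meets requirement: Yes

Average = (3.6 + 4.7) / 2 = 4.15 mm
Minimum = 2.7 mm
Meets requirement: Yes


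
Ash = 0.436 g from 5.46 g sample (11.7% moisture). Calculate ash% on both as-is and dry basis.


As-is ash = 7.99%
Dry-basis ash = 9.04%


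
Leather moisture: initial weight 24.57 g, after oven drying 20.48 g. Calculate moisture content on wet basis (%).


16.6%

Moisture = 24.57 - 20.48 = 4.09 g
MC = 4.09 / 24.57 x 100 = 16.6%


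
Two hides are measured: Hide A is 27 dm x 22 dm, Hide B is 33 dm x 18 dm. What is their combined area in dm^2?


Hide A area = 27 x 22 = 594 dm^2
Hide B area = 33 x 18 = 594 dm^2
Total = 594 + 594 = 1188 dm^2


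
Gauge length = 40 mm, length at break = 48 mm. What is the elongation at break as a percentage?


20.0%


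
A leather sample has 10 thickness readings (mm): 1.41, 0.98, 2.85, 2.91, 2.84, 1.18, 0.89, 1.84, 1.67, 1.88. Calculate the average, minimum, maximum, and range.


Sum = 18.45
Average = 18.45 / 10 = 1.85 mm
Minimum = 0.89 mm
Maximum = 2.91 mm
Range = 2.91 - 0.89 = 2.02 mm


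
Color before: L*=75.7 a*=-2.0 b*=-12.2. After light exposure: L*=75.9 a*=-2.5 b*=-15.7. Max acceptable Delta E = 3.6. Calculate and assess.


Delta E = 3.54
Passes: Yes

dL = 0.2, da = -0.5, db = -3.5
dE = sqrt((0.2)^2 + (-0.5)^2 + (-3.5)^2) = 3.54
Max = 3.6
Passes: Yes


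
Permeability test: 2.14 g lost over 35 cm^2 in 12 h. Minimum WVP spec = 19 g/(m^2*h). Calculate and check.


WVP = 2.14 / (35 x 12) x 10000 = 50.95 g/(m^2*h)
Minimum: 19 g/(m^2*h)
Meets spec: Yes


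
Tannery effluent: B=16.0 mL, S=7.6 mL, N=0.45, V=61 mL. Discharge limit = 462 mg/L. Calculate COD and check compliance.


COD = (16.0 - 7.6) x 0.45 x 8000 / 61 = 495.7 mg/L
Limit: 462 mg/L
Compliant: No


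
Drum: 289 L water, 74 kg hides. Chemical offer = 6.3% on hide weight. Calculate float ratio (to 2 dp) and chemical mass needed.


Float ratio = 3.91
Chemical needed = 4.662 kg


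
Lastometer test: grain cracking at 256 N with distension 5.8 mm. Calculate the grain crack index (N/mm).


44.1 N/mm

Grain crack index = force / distension
Index = 256 / 5.8 = 44.1 N/mm


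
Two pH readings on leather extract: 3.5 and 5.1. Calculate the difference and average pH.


Difference = 1.6
Average pH = 4.30


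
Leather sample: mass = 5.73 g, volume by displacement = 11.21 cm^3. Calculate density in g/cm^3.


Density = mass / volume
Density = 5.73 / 11.21 = 0.511 g/cm^3


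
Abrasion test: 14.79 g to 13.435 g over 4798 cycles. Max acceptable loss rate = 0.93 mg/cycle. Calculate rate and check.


Rate = 0.282 mg/cycle
Passes: Yes


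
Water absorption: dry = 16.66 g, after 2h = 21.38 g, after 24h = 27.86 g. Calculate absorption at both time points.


2h absorption = 28.3%
24h absorption = 67.2%


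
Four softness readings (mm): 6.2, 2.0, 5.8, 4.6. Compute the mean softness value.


4.65 mm


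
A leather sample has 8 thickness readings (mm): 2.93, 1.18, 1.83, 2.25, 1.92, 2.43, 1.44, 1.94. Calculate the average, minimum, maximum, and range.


Average = 1.99 mm
Min = 1.18 mm
Max = 2.93 mm
Range = 1.75 mm


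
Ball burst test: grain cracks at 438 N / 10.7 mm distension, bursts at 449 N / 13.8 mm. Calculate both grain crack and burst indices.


Crack index = 40.9 N/mm
Burst index = 32.5 N/mm

Crack index = 438 / 10.7 = 40.9 N/mm
Burst index = 449 / 13.8 = 32.5 N/mm


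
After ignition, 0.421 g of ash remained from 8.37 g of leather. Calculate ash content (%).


Ash% = 0.421 / 8.37 x 100
Ash% = 5.03%


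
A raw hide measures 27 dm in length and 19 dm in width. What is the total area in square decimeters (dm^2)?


513 dm^2


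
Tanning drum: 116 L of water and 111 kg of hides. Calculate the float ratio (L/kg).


Float ratio = water / hide weight
Ratio = 116 / 111 = 1.0


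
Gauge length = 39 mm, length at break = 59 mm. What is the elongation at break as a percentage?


51.3%

Extension = 59 - 39 = 20 mm
Elongation = 20 / 39 x 100 = 51.3%


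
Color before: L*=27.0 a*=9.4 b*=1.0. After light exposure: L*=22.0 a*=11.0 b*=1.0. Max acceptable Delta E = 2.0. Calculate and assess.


Delta E = 5.25
Passes: No


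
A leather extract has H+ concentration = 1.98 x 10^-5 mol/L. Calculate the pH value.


pH = 4.70


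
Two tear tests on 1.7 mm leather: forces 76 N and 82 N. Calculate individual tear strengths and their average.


Tear 1 = 44.7 N/mm
Tear 2 = 48.2 N/mm
Average = 46.5 N/mm

Tear 1 = 76 / 1.7 = 44.7 N/mm
Tear 2 = 82 / 1.7 = 48.2 N/mm
Average = (44.7 + 48.2) / 2 = 46.5 N/mm


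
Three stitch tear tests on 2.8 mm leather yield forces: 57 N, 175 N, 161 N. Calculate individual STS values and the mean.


STS1 = 57 / 2.8 = 20.4 N/mm
STS2 = 175 / 2.8 = 62.5 N/mm
STS3 = 161 / 2.8 = 57.5 N/mm
Mean = (20.4 + 62.5 + 57.5) / 3 = 46.8 N/mm


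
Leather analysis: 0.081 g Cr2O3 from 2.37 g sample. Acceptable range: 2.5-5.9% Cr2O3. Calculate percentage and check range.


Cr2O3 = 3.42%
Within range: Yes


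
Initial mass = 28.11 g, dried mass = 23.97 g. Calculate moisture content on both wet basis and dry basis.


Moisture lost = 28.11 - 23.97 = 4.14 g
Wet basis MC = 4.14 / 28.11 x 100 = 14.7%
Dry basis MC = 4.14 / 23.97 x 100 = 17.3%


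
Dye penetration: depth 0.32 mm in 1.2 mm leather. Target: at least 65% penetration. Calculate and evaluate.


Penetration = 26.7%
Meets target: No

Penetration = 0.32 / 1.2 x 100 = 26.7%
Target: 65%
Meets target: No


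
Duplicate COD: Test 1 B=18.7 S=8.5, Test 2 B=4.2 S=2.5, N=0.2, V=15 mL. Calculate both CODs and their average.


COD1 = (18.7 - 8.5) x 0.2 x 8000 / 15 = 1088.0 mg/L
COD2 = (4.2 - 2.5) x 0.2 x 8000 / 15 = 181.3 mg/L
Average = (1088.0 + 181.3) / 2 = 634.7 mg/L


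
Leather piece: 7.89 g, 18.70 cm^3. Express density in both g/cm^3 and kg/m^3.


0.422 g/cm^3
422 kg/m^3


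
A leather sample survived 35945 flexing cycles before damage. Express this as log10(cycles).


4.56


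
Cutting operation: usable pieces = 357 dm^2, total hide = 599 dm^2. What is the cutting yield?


59.6%

Yield = usable / total x 100
Yield = 357 / 599 x 100 = 59.6%


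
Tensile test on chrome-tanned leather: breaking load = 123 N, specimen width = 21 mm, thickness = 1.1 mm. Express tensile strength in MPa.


5.32 MPa

Cross-section = 21 x 1.1 = 23.1 mm^2
TS = 123 / 23.1 = 5.32 MPa
(1 N/mm^2 = 1 MPa)


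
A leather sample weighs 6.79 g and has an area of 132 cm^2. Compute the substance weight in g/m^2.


514.4 g/m^2


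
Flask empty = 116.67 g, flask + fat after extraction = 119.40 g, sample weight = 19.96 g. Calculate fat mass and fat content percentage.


Fat mass = 2.73 g
Fat content = 13.7%


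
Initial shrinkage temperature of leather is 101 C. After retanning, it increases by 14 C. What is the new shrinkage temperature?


New Ts = 101 + 14 = 115 C


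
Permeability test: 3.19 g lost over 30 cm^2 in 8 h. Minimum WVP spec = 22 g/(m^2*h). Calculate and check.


WVP = 3.19 / (30 x 8) x 10000 = 132.92 g/(m^2*h)
Minimum: 22 g/(m^2*h)
Meets spec: Yes


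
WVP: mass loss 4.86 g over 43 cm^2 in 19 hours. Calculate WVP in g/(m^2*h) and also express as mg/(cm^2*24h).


WVP = 4.86 / (43 x 19) x 10000 = 59.49 g/(m^2*h)
Mass loss in mg = 4.86 x 1000 = 4860 mg
Per cm^2 per 24h in mg: 4860 x 24 / (43 x 19) = 116640 / 817 = 142.77 mg/(cm^2*24h)


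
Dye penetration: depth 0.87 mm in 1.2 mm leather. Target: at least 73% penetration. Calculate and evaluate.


Penetration = 0.87 / 1.2 x 100 = 72.5%
Target: 73%
Meets target: No


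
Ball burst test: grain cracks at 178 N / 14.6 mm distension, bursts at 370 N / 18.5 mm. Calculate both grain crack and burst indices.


Crack index = 12.2 N/mm
Burst index = 20.0 N/mm

Crack index = 178 / 14.6 = 12.2 N/mm
Burst index = 370 / 18.5 = 20.0 N/mm


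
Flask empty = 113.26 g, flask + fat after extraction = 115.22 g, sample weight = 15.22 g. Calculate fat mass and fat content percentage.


Fat mass = 115.22 - 113.26 = 1.96 g
Fat% = 1.96 / 15.22 x 100 = 12.9%


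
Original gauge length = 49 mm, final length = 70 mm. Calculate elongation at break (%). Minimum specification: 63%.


Elongation = 42.9%
Meets spec: No

Extension = 70 - 49 = 21 mm
Elongation = 21 / 49 x 100 = 42.9%
Minimum required: 63%
Meets specification: No


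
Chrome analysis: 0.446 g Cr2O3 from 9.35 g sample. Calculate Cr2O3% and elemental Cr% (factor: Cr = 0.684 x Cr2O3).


Cr2O3 = 4.77%
Cr = 3.26%


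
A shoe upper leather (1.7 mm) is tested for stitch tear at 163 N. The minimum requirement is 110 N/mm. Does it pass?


STS = 163 / 1.7 = 95.9 N/mm
Minimum required: 110 N/mm
Passes: No


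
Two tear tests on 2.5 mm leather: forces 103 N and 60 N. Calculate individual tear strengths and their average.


Tear 1 = 41.2 N/mm
Tear 2 = 24.0 N/mm
Average = 32.6 N/mm

Tear 1 = 103 / 2.5 = 41.2 N/mm
Tear 2 = 60 / 2.5 = 24.0 N/mm
Average = (41.2 + 24.0) / 2 = 32.6 N/mm


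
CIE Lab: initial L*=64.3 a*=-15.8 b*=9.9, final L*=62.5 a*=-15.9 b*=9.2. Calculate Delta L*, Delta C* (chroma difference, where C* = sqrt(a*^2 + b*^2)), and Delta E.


Delta L* = 62.5 - 64.3 = -1.8
C1* = sqrt((-15.8)^2 + (9.9)^2) = 18.645
C2* = sqrt((-15.9)^2 + (9.2)^2) = 18.370
Delta C* = 18.370 - 18.645 = -0.28
Delta E = sqrt((-1.8)^2 + (-0.1)^2 + (-0.7)^2) = 1.93


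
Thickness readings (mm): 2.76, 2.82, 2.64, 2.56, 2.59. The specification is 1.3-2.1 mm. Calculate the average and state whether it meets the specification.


Sum = 13.37
Average = 13.37 / 5 = 2.67 mm
Specification range: 1.3 to 2.1 mm
Within spec: No


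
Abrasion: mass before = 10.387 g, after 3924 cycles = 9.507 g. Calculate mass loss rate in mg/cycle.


0.224 mg/cycle

Mass loss = 10.387 - 9.507 = 0.880 g
Rate = 0.880 / 3924 x 1000 = 0.224 mg/cycle


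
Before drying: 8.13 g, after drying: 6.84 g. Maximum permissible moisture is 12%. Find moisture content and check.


Moisture content = 15.9%
Acceptable: No

MC = (8.13 - 6.84) / 8.13 x 100 = 15.9%
Maximum: 12%
Acceptable: No


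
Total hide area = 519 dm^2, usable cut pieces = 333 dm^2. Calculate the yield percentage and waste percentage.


Yield = 333 / 519 x 100 = 64.2%
Waste = 519 - 333 = 186 dm^2
Waste% = 100 - 64.2 = 35.8%


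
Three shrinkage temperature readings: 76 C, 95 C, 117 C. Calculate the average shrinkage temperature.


Average = (76 + 95 + 117) / 3
Average = 288 / 3 = 96.0 C


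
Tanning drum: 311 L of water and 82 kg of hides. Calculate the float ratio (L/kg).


Float ratio = water / hide weight
Ratio = 311 / 82 = 3.8


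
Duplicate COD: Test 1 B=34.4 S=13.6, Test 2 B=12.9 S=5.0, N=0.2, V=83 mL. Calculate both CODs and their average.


COD1 = 401.0 mg/L
COD2 = 152.3 mg/L
Average = 276.7 mg/L

COD1 = (34.4 - 13.6) x 0.2 x 8000 / 83 = 401.0 mg/L
COD2 = (12.9 - 5.0) x 0.2 x 8000 / 83 = 152.3 mg/L
Average = (401.0 + 152.3) / 2 = 276.7 mg/L


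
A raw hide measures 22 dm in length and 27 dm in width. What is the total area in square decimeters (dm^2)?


594 dm^2


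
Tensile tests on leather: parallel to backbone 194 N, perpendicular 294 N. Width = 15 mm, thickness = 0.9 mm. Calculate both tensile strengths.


Parallel = 14.37 N/mm^2
Perpendicular = 21.78 N/mm^2


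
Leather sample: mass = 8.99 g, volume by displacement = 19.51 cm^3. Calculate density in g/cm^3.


Density = mass / volume
Density = 8.99 / 19.51 = 0.461 g/cm^3


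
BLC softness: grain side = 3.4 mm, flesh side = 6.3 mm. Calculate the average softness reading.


4.85 mm


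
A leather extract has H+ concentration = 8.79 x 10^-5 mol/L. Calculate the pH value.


pH = 4.06


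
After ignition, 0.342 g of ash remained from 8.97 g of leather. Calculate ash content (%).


Ash% = 0.342 / 8.97 x 100
Ash% = 3.81%


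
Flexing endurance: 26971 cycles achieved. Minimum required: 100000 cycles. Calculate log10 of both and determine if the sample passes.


Achieved: log10 = 4.43
Required: log10 = 5.00
Passes: No

log10(26971) = 4.43
log10(100000) = 5.00
Passes: No


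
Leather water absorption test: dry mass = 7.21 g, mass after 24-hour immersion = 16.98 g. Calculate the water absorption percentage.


135.5%

Water absorbed = 16.98 - 7.21 = 9.77 g
WA% = 9.77 / 7.21 x 100 = 135.5%


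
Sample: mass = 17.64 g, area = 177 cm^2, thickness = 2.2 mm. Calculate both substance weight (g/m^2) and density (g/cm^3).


SW = 17.64 / 177 x 10000 = 996.6 g/m^2
Volume = 177 x 2.2 / 10 = 38.94 cm^3
Density = 17.64 / 38.94 = 0.453 g/cm^3


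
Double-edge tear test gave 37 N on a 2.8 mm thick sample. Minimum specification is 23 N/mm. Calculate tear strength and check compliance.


Tear strength = 13.2 N/mm
Compliant: No

Tear strength = 37 / 2.8 = 13.2 N/mm
Required minimum = 23 N/mm
Compliant: No


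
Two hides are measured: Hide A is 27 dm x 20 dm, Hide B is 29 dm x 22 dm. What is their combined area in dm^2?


1178 dm^2


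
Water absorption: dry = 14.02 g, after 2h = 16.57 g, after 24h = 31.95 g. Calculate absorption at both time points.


WA (2h) = (16.57 - 14.02) / 14.02 x 100 = 18.2%
WA (24h) = (31.95 - 14.02) / 14.02 x 100 = 127.9%


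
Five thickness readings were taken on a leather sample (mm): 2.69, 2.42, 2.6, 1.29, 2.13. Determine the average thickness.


Sum = 2.69 + 2.42 + 2.6 + 1.29 + 2.13 = 11.13
Average = 11.13 / 5 = 2.23 mm


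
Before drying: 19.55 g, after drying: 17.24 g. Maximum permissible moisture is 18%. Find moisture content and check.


Moisture content = 11.8%
Acceptable: Yes

MC = (19.55 - 17.24) / 19.55 x 100 = 11.8%
Maximum: 18%
Acceptable: Yes


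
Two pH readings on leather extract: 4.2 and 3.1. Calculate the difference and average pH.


Difference = 1.1
Average pH = 3.65

Difference = |4.2 - 3.1| = 1.1
Average = (4.2 + 3.1) / 2 = 3.65


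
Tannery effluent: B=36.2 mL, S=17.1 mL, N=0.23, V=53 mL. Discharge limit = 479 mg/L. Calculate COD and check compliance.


COD = (36.2 - 17.1) x 0.23 x 8000 / 53 = 663.1 mg/L
Limit: 479 mg/L
Compliant: No


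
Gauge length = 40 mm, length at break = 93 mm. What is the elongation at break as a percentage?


132.5%

Extension = 93 - 40 = 53 mm
Elongation = 53 / 40 x 100 = 132.5%


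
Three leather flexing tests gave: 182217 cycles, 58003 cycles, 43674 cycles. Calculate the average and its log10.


Average = (182217 + 58003 + 43674) / 3 = 94631 cycles
log10(94631) = 4.98


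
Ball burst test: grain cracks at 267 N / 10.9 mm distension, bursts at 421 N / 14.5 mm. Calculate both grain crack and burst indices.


Crack index = 267 / 10.9 = 24.5 N/mm
Burst index = 421 / 14.5 = 29.0 N/mm


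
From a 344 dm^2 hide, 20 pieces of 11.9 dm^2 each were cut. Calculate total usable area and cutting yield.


Usable area = 238.0 dm^2
Yield = 69.2%


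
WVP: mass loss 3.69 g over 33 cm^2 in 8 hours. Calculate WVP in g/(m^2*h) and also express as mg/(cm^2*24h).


WVP = 3.69 / (33 x 8) x 10000 = 139.77 g/(m^2*h)
Mass loss in mg = 3.69 x 1000 = 3690 mg
Per cm^2 per 24h in mg: 3690 x 24 / (33 x 8) = 88560 / 264 = 335.45 mg/(cm^2*24h)


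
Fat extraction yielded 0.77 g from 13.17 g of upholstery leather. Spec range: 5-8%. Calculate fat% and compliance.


Fat% = 0.77 / 13.17 x 100 = 5.8%
Spec range: 5-8%
Compliant: Yes


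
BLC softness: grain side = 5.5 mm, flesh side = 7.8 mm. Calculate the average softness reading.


Average = (5.5 + 7.8) / 2
Average = 6.65 mm


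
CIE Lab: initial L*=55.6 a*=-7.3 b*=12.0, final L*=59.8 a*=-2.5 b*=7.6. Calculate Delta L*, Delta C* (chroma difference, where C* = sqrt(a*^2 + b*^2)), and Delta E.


Delta L* = 4.2
Delta C* = -6.05
Delta E = 7.75

Delta L* = 59.8 - 55.6 = 4.2
C1* = sqrt((-7.3)^2 + (12.0)^2) = 14.046
C2* = sqrt((-2.5)^2 + (7.6)^2) = 8.001
Delta C* = 8.001 - 14.046 = -6.05
Delta E = sqrt((4.2)^2 + (4.8)^2 + (-4.4)^2) = 7.75


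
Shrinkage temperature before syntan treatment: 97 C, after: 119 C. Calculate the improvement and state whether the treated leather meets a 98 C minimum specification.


Improvement = 22 C
Meets 98 C spec: Yes


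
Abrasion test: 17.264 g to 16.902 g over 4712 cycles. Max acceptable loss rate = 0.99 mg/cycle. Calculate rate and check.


Rate = 0.077 mg/cycle
Passes: Yes

Loss = 17.264 - 16.902 = 0.362 g
Rate = 0.362 g / 4712 cycles x 1000 = 0.077 mg/cycle
Max = 0.99 mg/cycle
Passes: Yes


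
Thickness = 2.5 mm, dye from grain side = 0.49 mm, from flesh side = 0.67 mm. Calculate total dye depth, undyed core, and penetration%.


Total dyed = 1.16 mm
Undyed core = 1.34 mm
Penetration = 46.4%


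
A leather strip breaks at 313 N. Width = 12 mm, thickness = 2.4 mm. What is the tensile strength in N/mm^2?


10.87 N/mm^2


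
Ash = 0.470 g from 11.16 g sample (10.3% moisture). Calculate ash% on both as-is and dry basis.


As-is ash = 4.21%
Dry-basis ash = 4.70%


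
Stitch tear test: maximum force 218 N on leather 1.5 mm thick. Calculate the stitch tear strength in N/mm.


Stitch tear strength = force / thickness
STS = 218 / 1.5 = 145.3 N/mm


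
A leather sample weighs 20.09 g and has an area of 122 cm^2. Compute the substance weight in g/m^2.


Substance weight = mass / area x 10000
SW = 20.09 / 122 x 10000
SW = 1646.7 g/m^2


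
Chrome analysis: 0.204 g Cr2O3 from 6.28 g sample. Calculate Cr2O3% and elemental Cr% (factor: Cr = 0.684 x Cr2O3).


Cr2O3% = 0.204 / 6.28 x 100 = 3.25%
Cr% = 3.25 x 0.684 = 2.22%


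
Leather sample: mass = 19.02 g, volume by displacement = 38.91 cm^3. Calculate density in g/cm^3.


Density = mass / volume
Density = 19.02 / 38.91 = 0.489 g/cm^3


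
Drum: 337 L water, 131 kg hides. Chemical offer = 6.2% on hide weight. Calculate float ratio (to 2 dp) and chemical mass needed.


Float ratio = 2.57
Chemical needed = 8.122 kg


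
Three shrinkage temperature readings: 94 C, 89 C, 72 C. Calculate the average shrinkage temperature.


85.0 C

Average = (94 + 89 + 72) / 3
Average = 255 / 3 = 85.0 C


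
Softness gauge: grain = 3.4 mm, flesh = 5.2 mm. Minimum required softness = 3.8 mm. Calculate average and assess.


Average softness = 4.30 mm
Meets requirement: Yes

Average = (3.4 + 5.2) / 2 = 4.30 mm
Minimum = 3.8 mm
Meets requirement: Yes


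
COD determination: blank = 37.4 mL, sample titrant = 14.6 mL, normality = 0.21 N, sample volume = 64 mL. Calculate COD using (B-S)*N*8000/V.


COD = (37.4 - 14.6) x 0.21 x 8000 / 64
COD = 22.8 x 0.21 x 8000 / 64
COD = 598.5 mg/L


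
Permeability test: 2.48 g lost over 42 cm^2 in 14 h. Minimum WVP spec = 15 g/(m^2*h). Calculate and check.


WVP = 42.18 g/(m^2*h)
Meets specification: Yes

WVP = 2.48 / (42 x 14) x 10000 = 42.18 g/(m^2*h)
Minimum: 15 g/(m^2*h)
Meets spec: Yes


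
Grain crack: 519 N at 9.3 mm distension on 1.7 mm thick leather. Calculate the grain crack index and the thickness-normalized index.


Crack index = 519 / 9.3 = 55.8 N/mm
Normalized = 55.8 / 1.7 = 32.8 N/mm per mm


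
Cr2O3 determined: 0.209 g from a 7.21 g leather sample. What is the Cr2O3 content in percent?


Cr2O3% = 0.209 / 7.21 x 100
Cr2O3% = 2.90%


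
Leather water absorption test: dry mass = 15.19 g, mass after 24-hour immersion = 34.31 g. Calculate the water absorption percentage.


125.9%

Water absorbed = 34.31 - 15.19 = 19.12 g
WA% = 19.12 / 15.19 x 100 = 125.9%


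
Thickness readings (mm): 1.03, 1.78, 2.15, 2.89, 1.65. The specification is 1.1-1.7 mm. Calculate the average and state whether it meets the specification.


Sum = 9.50
Average = 9.50 / 5 = 1.90 mm
Specification range: 1.1 to 1.7 mm
Within spec: No


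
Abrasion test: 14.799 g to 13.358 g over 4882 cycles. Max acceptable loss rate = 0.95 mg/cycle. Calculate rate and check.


Loss = 14.799 - 13.358 = 1.441 g
Rate = 1.441 g / 4882 cycles x 1000 = 0.295 mg/cycle
Max = 0.95 mg/cycle
Passes: Yes


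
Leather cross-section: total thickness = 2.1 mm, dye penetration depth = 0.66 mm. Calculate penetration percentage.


Penetration% = 0.66 / 2.1 x 100
Penetration = 31.4%


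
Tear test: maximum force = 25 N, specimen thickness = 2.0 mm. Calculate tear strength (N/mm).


12.5 N/mm

Tear strength = force / thickness
Tear = 25 / 2.0 = 12.5 N/mm


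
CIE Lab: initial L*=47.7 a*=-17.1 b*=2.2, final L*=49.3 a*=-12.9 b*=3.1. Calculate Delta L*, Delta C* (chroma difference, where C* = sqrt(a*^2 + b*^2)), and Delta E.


Delta L* = 1.6
Delta C* = -3.97
Delta E = 4.58

Delta L* = 49.3 - 47.7 = 1.6
C1* = sqrt((-17.1)^2 + (2.2)^2) = 17.241
C2* = sqrt((-12.9)^2 + (3.1)^2) = 13.267
Delta C* = 13.267 - 17.241 = -3.97
Delta E = sqrt((1.6)^2 + (4.2)^2 + (0.9)^2) = 4.58


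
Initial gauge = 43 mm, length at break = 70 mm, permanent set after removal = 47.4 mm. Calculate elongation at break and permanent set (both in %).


Elongation at break = (70 - 43) / 43 x 100 = 62.8%
Permanent set = (47.4 - 43) / 43 x 100 = 10.2%


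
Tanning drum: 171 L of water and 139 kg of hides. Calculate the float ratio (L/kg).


1.2

Float ratio = water / hide weight
Ratio = 171 / 139 = 1.2


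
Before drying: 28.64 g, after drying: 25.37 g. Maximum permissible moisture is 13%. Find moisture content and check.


Moisture content = 11.4%
Acceptable: Yes

MC = (28.64 - 25.37) / 28.64 x 100 = 11.4%
Maximum: 13%
Acceptable: Yes


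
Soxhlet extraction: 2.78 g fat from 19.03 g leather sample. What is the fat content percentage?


Fat content = 2.78 / 19.03 x 100
Fat = 14.6%


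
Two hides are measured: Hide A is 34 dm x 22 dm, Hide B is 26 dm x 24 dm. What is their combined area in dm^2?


Hide A area = 34 x 22 = 748 dm^2
Hide B area = 26 x 24 = 624 dm^2
Total = 748 + 624 = 1372 dm^2


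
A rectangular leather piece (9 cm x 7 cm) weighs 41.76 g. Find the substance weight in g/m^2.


6628.6 g/m^2

Area = 9 x 7 = 63 cm^2
SW = 41.76 / 63 x 10000 = 6628.6 g/m^2


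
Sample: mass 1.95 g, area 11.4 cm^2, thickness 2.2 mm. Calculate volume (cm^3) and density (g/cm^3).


Volume = 2.508 cm^3
Density = 0.778 g/cm^3

Thickness in cm = 2.2 / 10 = 0.22 cm
Volume = 11.4 x 0.22 = 2.508 cm^3
Density = 1.95 / 2.508 = 0.778 g/cm^3


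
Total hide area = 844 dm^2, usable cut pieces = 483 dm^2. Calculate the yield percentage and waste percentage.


Yield = 483 / 844 x 100 = 57.2%
Waste = 844 - 483 = 361 dm^2
Waste% = 100 - 57.2 = 42.8%


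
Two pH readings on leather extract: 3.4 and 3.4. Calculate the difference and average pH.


Difference = |3.4 - 3.4| = 0.0
Average = (3.4 + 3.4) / 2 = 3.40


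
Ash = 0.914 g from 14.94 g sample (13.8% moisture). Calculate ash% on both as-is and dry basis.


As-is ash% = 0.914 / 14.94 x 100 = 6.12%
Dry mass = 14.94 x (100 - 13.8) / 100 = 12.87828 g
Dry-basis ash% = 0.914 / 12.87828 x 100 = 7.10%


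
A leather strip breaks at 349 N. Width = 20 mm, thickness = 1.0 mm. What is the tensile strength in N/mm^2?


17.45 N/mm^2

Cross-sectional area = 20 x 1.0 = 20.0 mm^2
Tensile strength = 349 / 20.0 = 17.45 N/mm^2


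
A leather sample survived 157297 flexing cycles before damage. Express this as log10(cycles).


5.20


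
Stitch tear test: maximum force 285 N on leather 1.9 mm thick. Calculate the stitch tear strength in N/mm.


150.0 N/mm

Stitch tear strength = force / thickness
STS = 285 / 1.9 = 150.0 N/mm


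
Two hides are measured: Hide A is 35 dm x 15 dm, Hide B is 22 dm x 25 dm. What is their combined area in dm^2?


Hide A area = 35 x 15 = 525 dm^2
Hide B area = 22 x 25 = 550 dm^2
Total = 525 + 550 = 1075 dm^2


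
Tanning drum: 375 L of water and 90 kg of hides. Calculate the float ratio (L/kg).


Float ratio = water / hide weight
Ratio = 375 / 90 = 4.2


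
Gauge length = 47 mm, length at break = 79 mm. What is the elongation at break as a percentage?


Extension = 79 - 47 = 32 mm
Elongation = 32 / 47 x 100 = 68.1%


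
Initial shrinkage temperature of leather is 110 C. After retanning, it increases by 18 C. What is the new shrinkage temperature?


128 C


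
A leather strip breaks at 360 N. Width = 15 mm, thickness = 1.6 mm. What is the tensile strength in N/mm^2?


15.00 N/mm^2

Cross-sectional area = 15 x 1.6 = 24.0 mm^2
Tensile strength = 360 / 24.0 = 15.00 N/mm^2


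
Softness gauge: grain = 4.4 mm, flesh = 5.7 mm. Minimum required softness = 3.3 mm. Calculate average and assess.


Average softness = 5.05 mm
Meets requirement: Yes

Average = (4.4 + 5.7) / 2 = 5.05 mm
Minimum = 3.3 mm
Meets requirement: Yes


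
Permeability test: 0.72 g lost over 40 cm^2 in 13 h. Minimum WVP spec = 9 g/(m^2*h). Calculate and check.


WVP = 13.85 g/(m^2*h)
Meets specification: Yes


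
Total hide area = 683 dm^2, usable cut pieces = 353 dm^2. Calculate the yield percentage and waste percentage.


Yield = 51.7%
Waste = 48.3%


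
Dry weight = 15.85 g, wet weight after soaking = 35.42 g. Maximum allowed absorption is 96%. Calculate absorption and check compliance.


WA = (35.42 - 15.85) / 15.85 x 100 = 123.5%
Maximum allowed: 96%
Compliant: No


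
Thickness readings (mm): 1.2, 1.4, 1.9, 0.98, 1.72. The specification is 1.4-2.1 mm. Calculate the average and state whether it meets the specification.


Sum = 7.20
Average = 7.20 / 5 = 1.44 mm
Specification range: 1.4 to 2.1 mm
Within spec: Yes


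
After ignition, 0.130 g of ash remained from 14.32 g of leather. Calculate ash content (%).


0.91%

Ash% = 0.130 / 14.32 x 100
Ash% = 0.91%


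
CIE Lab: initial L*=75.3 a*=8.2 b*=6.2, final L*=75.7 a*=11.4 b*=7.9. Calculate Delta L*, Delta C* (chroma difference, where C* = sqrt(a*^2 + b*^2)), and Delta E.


Delta L* = 0.4
Delta C* = 3.59
Delta E = 3.65

Delta L* = 75.7 - 75.3 = 0.4
C1* = sqrt((8.2)^2 + (6.2)^2) = 10.280
C2* = sqrt((11.4)^2 + (7.9)^2) = 13.870
Delta C* = 13.870 - 10.280 = 3.59
Delta E = sqrt((0.4)^2 + (3.2)^2 + (1.7)^2) = 3.65


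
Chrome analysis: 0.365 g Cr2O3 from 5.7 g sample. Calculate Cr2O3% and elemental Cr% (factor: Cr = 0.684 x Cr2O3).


Cr2O3 = 6.40%
Cr = 4.38%

Cr2O3% = 0.365 / 5.7 x 100 = 6.40%
Cr% = 6.40 x 0.684 = 4.38%


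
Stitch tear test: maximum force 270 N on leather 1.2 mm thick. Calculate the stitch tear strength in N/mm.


Stitch tear strength = force / thickness
STS = 270 / 1.2 = 225.0 N/mm


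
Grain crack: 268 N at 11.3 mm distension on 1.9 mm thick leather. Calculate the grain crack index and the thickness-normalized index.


Crack index = 268 / 11.3 = 23.7 N/mm
Normalized = 23.7 / 1.9 = 12.5 N/mm per mm


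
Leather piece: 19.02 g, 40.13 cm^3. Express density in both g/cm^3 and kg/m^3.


Density = 19.02 / 40.13 = 0.474 g/cm^3
Convert: 0.474 x 1000 = 474 kg/m^3
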